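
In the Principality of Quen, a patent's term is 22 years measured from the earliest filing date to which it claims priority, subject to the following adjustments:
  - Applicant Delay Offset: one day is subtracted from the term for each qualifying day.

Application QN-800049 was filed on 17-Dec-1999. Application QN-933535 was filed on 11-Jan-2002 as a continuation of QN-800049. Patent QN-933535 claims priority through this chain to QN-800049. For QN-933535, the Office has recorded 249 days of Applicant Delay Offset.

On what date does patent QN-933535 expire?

Earliest priority filing: 17 December 1999.
Base term: 17 December 1999 + 22 years → 17 December 2021.
Applicant Delay Offset: −249 days → 12 April 2021.

2021-04-12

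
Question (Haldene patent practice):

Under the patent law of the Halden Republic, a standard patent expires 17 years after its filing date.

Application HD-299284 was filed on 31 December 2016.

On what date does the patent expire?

December 31, 2033

Filing date + 17 years → 31 December 2033.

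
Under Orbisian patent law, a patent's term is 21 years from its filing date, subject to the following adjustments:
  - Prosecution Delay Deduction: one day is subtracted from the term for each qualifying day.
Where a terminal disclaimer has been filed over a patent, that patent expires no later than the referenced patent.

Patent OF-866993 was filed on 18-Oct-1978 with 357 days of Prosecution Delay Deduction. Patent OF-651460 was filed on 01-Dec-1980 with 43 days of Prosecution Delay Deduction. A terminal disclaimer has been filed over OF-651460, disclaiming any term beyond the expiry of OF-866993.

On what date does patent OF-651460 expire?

October 26, 1998

Natural term of OF-651460:
  Base: filing + 21 years → 1 December 2001.
  Prosecution Delay Deduction: −43 days → 19 October 2001.
Expiry of referenced patent OF-866993:
  Base: filing + 21 years → 18 October 1999.
  Prosecution Delay Deduction: −357 days → 26 October 1998.
Terminal disclaimer: OF-651460 expires on the earlier of 19 October 2001 and 26 October 1998.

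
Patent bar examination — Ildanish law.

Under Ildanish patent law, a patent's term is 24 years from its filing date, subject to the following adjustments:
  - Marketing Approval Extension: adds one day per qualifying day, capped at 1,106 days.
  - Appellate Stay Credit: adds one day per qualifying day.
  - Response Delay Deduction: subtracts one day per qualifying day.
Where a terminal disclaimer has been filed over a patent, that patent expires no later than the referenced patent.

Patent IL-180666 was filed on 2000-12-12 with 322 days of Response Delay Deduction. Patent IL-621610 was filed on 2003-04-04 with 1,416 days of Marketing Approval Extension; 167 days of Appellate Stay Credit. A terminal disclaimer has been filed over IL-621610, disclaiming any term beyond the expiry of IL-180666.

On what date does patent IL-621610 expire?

Natural term of IL-621610:
  Base: filing + 24 years → 4 April 2027.
  Marketing Approval Extension: 1416 days claimed exceeds the 1106-day cap, so +1106 days → 14 April 2030.
  Appellate Stay Credit: +167 days → 28 September 2030.
Expiry of referenced patent IL-180666:
  Base: filing + 24 years → 12 December 2024.
  Response Delay Deduction: −322 days → 25 January 2024.
Terminal disclaimer: IL-621610 expires on the earlier of 28 September 2030 and 25 January 2024.

January 25, 2024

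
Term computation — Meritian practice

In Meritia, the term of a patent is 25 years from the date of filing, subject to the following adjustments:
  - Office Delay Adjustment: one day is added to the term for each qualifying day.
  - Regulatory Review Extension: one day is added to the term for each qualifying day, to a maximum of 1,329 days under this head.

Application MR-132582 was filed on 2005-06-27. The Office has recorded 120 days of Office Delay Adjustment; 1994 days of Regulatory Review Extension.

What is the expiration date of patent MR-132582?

Base term: filing date + 25 years → 27 June 2030.
Office Delay Adjustment: +120 days → 25 October 2030.
Regulatory Review Extension: 1994 days claimed exceeds the 1329-day cap, so +1329 days → 15 June 2034.

June 15, 2034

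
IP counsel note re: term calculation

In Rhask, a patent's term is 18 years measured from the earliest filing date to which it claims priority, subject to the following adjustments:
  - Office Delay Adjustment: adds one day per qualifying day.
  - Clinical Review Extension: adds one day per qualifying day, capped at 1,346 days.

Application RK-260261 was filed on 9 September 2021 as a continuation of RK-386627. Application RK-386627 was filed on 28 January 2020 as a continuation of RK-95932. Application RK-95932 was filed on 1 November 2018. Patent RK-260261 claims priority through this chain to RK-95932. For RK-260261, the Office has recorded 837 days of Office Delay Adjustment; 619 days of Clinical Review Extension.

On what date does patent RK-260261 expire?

October 27, 2040

Earliest priority filing: 1 November 2018.
Base term: 1 November 2018 + 18 years → 1 November 2036.
Office Delay Adjustment: +837 days → 16 February 2039.
Clinical Review Extension: 619 days (within the 1346-day cap) → +619 days → 27 October 2040.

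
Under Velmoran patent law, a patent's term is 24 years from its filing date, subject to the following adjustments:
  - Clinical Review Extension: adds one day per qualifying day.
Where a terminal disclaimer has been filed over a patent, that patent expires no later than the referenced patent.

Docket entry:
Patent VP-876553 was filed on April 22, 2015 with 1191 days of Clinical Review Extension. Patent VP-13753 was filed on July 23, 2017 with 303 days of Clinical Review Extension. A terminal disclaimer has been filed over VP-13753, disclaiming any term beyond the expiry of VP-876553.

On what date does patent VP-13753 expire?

May 22, 2042

Natural term of VP-13753:
  Base: filing + 24 years → 23 July 2041.
  Clinical Review Extension: +303 days → 22 May 2042.
Expiry of referenced patent VP-876553:
  Base: filing + 24 years → 22 April 2039.
  Clinical Review Extension: +1191 days → 26 July 2042.
Terminal disclaimer: VP-13753 expires on the earlier of 22 May 2042 and 26 July 2042.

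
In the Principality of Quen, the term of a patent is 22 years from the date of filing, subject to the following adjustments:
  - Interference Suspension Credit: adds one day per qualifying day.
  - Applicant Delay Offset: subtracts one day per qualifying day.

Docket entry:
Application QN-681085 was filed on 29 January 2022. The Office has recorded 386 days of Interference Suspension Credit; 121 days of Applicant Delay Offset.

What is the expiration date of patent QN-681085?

Base term: filing date + 22 years → 29 January 2044.
Interference Suspension Credit: +386 days → 18 February 2045.
Applicant Delay Offset: −121 days → 20 October 2044.

October 20, 2044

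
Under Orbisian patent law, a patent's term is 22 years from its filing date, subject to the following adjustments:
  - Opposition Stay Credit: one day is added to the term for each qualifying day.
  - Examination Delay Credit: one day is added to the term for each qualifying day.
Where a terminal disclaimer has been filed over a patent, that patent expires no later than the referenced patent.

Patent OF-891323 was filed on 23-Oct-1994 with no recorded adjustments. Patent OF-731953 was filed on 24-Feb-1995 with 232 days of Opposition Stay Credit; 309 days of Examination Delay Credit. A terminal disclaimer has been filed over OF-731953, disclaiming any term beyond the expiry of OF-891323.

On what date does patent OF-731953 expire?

Natural term of OF-731953:
  Base: filing + 22 years → 24 February 2017.
  Opposition Stay Credit: +232 days → 14 October 2017.
  Examination Delay Credit: +309 days → 19 August 2018.
Expiry of referenced patent OF-891323:
  Base: filing + 22 years → 23 October 2016.
Terminal disclaimer: OF-731953 expires on the earlier of 19 August 2018 and 23 October 2016.

2016-10-23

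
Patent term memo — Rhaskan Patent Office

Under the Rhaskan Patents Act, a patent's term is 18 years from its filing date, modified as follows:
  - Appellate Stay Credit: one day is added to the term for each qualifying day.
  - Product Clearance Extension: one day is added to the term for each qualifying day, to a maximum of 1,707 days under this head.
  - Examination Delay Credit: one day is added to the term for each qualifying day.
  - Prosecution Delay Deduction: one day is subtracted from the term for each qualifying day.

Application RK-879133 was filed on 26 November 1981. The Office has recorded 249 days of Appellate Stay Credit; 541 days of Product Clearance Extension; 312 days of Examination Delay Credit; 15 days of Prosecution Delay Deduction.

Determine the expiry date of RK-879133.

Base term: filing date + 18 years → 26 November 1999.
Appellate Stay Credit: +249 days → 1 August 2000.
Product Clearance Extension: 541 days (within the 1707-day cap) → +541 days → 24 January 2002.
Examination Delay Credit: +312 days → 2 December 2002.
Prosecution Delay Deduction: −15 days → 17 November 2002.

November 17, 2002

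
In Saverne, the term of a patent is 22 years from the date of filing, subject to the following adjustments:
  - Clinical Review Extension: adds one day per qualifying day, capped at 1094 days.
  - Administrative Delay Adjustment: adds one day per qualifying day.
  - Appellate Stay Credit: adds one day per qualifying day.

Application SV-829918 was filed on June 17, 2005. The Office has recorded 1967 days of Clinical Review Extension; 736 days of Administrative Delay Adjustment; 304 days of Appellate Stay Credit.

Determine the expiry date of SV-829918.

April 20, 2033

Base term: filing date + 22 years → 17 June 2027.
Clinical Review Extension: 1967 days claimed exceeds the 1094-day cap, so +1094 days → 15 June 2030.
Administrative Delay Adjustment: +736 days → 20 June 2032.
Appellate Stay Credit: +304 days → 20 April 2033.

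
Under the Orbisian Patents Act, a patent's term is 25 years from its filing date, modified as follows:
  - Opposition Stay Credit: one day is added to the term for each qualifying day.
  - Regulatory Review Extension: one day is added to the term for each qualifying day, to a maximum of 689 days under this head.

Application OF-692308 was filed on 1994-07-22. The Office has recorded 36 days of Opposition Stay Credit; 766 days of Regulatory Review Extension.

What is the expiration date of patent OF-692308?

Base term: filing date + 25 years → 22 July 2019.
Opposition Stay Credit: +36 days → 27 August 2019.
Regulatory Review Extension: 766 days claimed exceeds the 689-day cap, so +689 days → 16 July 2021.

July 16, 2021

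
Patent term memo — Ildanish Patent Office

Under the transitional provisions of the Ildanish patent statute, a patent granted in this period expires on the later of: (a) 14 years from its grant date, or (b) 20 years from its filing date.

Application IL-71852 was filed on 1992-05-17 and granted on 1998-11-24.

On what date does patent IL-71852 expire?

2012-11-24

(a) grant + 14 years → 24 November 2012.
(b) filing + 20 years → 17 May 2012.
Later of the two: 24 November 2012.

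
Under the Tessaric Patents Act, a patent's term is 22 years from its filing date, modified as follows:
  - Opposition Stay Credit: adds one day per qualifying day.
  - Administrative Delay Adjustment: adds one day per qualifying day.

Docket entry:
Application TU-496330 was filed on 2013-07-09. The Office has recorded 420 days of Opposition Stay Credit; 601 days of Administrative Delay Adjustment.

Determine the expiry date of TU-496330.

April 25, 2038

Base term: filing date + 22 years → 9 July 2035.
Opposition Stay Credit: +420 days → 1 September 2036.
Administrative Delay Adjustment: +601 days → 25 April 2038.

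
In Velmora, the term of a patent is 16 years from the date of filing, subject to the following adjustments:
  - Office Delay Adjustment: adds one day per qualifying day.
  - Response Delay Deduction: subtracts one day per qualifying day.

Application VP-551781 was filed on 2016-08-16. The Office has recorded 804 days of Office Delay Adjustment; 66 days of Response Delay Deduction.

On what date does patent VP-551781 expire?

August 24, 2034

Base term: filing date + 16 years → 16 August 2032.
Office Delay Adjustment: +804 days → 29 October 2034.
Response Delay Deduction: −66 days → 24 August 2034.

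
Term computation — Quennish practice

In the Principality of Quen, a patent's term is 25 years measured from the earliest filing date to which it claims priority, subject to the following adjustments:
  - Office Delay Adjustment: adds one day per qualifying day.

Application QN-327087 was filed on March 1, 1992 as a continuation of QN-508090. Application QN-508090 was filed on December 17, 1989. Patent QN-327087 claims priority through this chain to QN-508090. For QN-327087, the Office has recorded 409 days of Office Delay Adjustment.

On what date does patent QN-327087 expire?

Earliest priority filing: 17 December 1989.
Base term: 17 December 1989 + 25 years → 17 December 2014.
Office Delay Adjustment: +409 days → 30 January 2016.

2016-01-30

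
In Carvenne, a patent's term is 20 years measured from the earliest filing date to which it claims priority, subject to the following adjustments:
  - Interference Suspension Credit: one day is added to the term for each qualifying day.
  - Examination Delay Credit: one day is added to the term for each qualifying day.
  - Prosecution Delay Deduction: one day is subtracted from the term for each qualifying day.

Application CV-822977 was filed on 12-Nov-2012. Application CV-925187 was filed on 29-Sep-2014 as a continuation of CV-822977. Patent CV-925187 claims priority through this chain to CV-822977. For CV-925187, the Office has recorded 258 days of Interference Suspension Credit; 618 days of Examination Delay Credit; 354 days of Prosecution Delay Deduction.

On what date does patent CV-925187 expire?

2034-04-18

Earliest priority filing: 12 November 2012.
Base term: 12 November 2012 + 20 years → 12 November 2032.
Interference Suspension Credit: +258 days → 28 July 2033.
Examination Delay Credit: +618 days → 7 April 2035.
Prosecution Delay Deduction: −354 days → 18 April 2034.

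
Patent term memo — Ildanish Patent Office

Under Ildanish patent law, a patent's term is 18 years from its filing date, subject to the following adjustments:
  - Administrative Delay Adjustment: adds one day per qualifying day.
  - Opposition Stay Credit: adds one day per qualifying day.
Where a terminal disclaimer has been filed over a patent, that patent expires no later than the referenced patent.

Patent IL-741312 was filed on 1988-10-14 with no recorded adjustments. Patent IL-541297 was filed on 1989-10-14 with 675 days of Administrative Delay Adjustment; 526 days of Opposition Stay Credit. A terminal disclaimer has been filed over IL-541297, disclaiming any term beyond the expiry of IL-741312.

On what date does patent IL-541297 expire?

October 14, 2006

Natural term of IL-541297:
  Base: filing + 18 years → 14 October 2007.
  Administrative Delay Adjustment: +675 days → 19 August 2009.
  Opposition Stay Credit: +526 days → 27 January 2011.
Expiry of referenced patent IL-741312:
  Base: filing + 18 years → 14 October 2006.
Terminal disclaimer: IL-541297 expires on the earlier of 27 January 2011 and 14 October 2006.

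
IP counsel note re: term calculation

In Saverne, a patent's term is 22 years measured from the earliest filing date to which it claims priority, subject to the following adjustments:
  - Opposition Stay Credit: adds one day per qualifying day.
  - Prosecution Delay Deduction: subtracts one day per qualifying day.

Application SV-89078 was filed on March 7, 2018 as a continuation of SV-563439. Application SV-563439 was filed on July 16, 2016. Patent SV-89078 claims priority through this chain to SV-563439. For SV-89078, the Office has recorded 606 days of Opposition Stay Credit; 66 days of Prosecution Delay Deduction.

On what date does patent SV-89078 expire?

Earliest priority filing: 16 July 2016.
Base term: 16 July 2016 + 22 years → 16 July 2038.
Opposition Stay Credit: +606 days → 13 March 2040.
Prosecution Delay Deduction: −66 days → 7 January 2040.

January 7, 2040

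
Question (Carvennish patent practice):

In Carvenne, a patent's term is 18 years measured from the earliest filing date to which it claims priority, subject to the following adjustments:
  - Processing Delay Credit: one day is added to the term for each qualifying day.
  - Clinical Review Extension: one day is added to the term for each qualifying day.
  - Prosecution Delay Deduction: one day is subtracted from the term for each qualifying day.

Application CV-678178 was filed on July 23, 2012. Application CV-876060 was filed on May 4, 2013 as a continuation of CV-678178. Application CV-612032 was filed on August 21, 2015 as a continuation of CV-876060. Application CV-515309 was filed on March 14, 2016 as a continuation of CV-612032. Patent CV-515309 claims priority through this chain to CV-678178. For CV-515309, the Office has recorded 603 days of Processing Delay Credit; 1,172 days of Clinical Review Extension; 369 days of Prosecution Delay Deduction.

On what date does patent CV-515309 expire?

May 29, 2034

Earliest priority filing: 23 July 2012.
Base term: 23 July 2012 + 18 years → 23 July 2030.
Processing Delay Credit: +603 days → 17 March 2032.
Clinical Review Extension: +1172 days → 2 June 2035.
Prosecution Delay Deduction: −369 days → 29 May 2034.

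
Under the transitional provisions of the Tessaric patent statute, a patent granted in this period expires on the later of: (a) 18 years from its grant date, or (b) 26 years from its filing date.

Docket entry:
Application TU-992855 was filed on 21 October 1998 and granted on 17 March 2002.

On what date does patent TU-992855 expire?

October 21, 2024

(a) grant + 18 years → 17 March 2020.
(b) filing + 26 years → 21 October 2024.
Later of the two: 21 October 2024.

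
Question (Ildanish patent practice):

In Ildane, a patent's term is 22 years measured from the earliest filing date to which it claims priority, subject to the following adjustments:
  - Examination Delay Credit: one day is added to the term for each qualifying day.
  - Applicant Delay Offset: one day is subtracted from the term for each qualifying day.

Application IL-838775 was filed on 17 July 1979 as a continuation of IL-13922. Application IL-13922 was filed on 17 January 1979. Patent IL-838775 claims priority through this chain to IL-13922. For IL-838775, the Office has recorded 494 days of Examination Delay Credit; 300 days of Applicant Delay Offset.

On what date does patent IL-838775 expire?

July 30, 2001

Earliest priority filing: 17 January 1979.
Base term: 17 January 1979 + 22 years → 17 January 2001.
Examination Delay Credit: +494 days → 26 May 2002.
Applicant Delay Offset: −300 days → 30 July 2001.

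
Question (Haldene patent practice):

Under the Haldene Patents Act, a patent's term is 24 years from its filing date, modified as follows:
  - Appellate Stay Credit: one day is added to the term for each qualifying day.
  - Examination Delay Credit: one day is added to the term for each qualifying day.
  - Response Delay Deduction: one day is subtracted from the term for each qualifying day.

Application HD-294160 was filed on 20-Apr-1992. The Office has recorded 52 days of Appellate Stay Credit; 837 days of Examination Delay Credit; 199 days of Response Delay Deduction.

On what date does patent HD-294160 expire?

Base term: filing date + 24 years → 20 April 2016.
Appellate Stay Credit: +52 days → 11 June 2016.
Examination Delay Credit: +837 days → 26 September 2018.
Response Delay Deduction: −199 days → 11 March 2018.

March 11, 2018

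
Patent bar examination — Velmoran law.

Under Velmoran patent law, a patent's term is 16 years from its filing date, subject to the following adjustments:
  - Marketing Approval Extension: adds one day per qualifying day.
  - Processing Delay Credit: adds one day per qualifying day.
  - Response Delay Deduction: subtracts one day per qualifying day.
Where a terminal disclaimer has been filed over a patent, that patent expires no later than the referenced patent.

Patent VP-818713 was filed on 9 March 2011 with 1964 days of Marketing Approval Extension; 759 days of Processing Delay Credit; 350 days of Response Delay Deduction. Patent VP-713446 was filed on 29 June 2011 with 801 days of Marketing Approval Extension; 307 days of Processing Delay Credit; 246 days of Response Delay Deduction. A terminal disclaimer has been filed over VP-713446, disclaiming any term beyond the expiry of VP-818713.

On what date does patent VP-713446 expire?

2029-11-07

Natural term of VP-713446:
  Base: filing + 16 years → 29 June 2027.
  Marketing Approval Extension: +801 days → 7 September 2029.
  Processing Delay Credit: +307 days → 11 July 2030.
  Response Delay Deduction: −246 days → 7 November 2029.
Expiry of referenced patent VP-818713:
  Base: filing + 16 years → 9 March 2027.
  Marketing Approval Extension: +1964 days → 24 July 2032.
  Processing Delay Credit: +759 days → 22 August 2034.
  Response Delay Deduction: −350 days → 6 September 2033.
Terminal disclaimer: VP-713446 expires on the earlier of 7 November 2029 and 6 September 2033.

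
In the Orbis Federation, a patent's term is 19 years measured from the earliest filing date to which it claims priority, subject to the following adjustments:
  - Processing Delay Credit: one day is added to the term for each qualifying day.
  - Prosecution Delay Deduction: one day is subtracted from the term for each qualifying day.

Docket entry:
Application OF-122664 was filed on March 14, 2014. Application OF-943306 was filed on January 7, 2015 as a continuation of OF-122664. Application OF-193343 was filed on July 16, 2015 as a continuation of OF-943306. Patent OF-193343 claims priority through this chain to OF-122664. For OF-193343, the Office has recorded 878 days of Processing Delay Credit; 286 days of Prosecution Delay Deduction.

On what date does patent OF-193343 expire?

2034-10-27

Earliest priority filing: 14 March 2014.
Base term: 14 March 2014 + 19 years → 14 March 2033.
Processing Delay Credit: +878 days → 9 August 2035.
Prosecution Delay Deduction: −286 days → 27 October 2034.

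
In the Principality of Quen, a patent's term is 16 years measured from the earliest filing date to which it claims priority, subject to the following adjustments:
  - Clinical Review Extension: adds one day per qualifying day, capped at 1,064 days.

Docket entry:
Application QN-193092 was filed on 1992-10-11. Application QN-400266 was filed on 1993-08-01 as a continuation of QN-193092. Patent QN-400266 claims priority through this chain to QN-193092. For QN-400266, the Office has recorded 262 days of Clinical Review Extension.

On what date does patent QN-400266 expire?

June 30, 2009

Earliest priority filing: 11 October 1992.
Base term: 11 October 1992 + 16 years → 11 October 2008.
Clinical Review Extension: 262 days (within the 1064-day cap) → +262 days → 30 June 2009.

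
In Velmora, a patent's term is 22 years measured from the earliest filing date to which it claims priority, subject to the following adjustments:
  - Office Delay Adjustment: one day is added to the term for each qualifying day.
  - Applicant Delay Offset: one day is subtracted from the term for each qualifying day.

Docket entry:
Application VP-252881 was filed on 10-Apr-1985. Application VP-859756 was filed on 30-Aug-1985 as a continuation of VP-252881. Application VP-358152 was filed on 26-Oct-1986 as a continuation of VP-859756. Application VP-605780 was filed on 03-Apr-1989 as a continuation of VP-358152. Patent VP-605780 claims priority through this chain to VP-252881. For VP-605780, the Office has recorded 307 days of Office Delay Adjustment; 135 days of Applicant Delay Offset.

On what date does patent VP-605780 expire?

September 29, 2007

Earliest priority filing: 10 April 1985.
Base term: 10 April 1985 + 22 years → 10 April 2007.
Office Delay Adjustment: +307 days → 11 February 2008.
Applicant Delay Offset: −135 days → 29 September 2007.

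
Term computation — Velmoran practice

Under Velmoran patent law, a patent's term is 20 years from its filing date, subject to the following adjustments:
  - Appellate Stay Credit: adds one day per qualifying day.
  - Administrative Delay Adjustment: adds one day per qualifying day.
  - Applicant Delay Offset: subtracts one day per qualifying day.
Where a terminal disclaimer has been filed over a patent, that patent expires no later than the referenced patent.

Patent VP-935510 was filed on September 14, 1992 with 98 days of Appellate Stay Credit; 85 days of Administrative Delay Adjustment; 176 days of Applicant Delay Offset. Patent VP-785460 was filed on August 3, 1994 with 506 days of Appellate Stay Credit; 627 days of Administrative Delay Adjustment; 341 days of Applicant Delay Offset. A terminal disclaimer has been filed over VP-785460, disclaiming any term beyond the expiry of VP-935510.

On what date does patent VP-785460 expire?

Natural term of VP-785460:
  Base: filing + 20 years → 3 August 2014.
  Appellate Stay Credit: +506 days → 22 December 2015.
  Administrative Delay Adjustment: +627 days → 9 September 2017.
  Applicant Delay Offset: −341 days → 3 October 2016.
Expiry of referenced patent VP-935510:
  Base: filing + 20 years → 14 September 2012.
  Appellate Stay Credit: +98 days → 21 December 2012.
  Administrative Delay Adjustment: +85 days → 16 March 2013.
  Applicant Delay Offset: −176 days → 21 September 2012.
Terminal disclaimer: VP-785460 expires on the earlier of 3 October 2016 and 21 September 2012.

September 21, 2012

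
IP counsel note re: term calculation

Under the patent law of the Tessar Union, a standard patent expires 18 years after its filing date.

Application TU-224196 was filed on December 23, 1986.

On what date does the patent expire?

Filing date + 18 years → 23 December 2004.

2004-12-23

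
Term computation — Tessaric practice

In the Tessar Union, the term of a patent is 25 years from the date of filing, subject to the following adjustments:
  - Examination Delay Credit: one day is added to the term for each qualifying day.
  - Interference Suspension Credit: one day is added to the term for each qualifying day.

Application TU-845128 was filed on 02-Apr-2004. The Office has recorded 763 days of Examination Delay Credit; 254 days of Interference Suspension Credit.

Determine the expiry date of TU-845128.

January 14, 2032

Base term: filing date + 25 years → 2 April 2029.
Examination Delay Credit: +763 days → 5 May 2031.
Interference Suspension Credit: +254 days → 14 January 2032.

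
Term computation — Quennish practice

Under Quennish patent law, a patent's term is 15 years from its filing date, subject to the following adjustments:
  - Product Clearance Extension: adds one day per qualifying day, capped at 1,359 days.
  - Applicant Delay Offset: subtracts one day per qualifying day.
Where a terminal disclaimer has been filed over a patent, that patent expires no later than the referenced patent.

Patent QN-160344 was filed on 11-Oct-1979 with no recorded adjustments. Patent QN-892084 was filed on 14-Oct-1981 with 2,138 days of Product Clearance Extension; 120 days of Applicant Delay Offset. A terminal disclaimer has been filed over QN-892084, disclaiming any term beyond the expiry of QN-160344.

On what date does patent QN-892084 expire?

Natural term of QN-892084:
  Base: filing + 15 years → 14 October 1996.
  Product Clearance Extension: 2138 days claimed exceeds the 1359-day cap, so +1359 days → 4 July 2000.
  Applicant Delay Offset: −120 days → 6 March 2000.
Expiry of referenced patent QN-160344:
  Base: filing + 15 years → 11 October 1994.
Terminal disclaimer: QN-892084 expires on the earlier of 6 March 2000 and 11 October 1994.

October 11, 1994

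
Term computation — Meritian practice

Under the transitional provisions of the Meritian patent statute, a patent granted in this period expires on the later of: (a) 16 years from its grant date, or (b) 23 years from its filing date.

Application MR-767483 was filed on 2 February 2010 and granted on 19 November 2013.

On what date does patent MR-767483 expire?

(a) grant + 16 years → 19 November 2029.
(b) filing + 23 years → 2 February 2033.
Later of the two: 2 February 2033.

2033-02-02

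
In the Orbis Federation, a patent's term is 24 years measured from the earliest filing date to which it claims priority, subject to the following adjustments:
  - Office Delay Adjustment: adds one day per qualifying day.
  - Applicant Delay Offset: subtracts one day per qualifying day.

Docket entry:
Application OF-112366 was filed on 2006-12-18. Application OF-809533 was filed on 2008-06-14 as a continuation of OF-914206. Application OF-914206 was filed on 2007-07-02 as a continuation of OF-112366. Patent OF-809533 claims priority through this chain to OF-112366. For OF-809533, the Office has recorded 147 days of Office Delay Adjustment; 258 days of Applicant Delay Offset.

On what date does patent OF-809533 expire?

Earliest priority filing: 18 December 2006.
Base term: 18 December 2006 + 24 years → 18 December 2030.
Office Delay Adjustment: +147 days → 14 May 2031.
Applicant Delay Offset: −258 days → 29 August 2030.

August 29, 2030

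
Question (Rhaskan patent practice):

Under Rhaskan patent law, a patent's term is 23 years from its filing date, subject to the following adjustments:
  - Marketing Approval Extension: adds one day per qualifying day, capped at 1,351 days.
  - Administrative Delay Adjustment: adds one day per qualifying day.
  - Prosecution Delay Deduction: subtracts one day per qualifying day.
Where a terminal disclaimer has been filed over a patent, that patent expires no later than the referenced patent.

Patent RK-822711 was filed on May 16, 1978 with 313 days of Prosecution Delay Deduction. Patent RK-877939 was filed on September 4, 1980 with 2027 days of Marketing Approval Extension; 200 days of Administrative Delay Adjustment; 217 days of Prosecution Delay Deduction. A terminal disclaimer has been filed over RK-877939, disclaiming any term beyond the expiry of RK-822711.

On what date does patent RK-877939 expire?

Natural term of RK-877939:
  Base: filing + 23 years → 4 September 2003.
  Marketing Approval Extension: 2027 days claimed exceeds the 1351-day cap, so +1351 days → 17 May 2007.
  Administrative Delay Adjustment: +200 days → 3 December 2007.
  Prosecution Delay Deduction: −217 days → 30 April 2007.
Expiry of referenced patent RK-822711:
  Base: filing + 23 years → 16 May 2001.
  Prosecution Delay Deduction: −313 days → 7 July 2000.
Terminal disclaimer: RK-877939 expires on the earlier of 30 April 2007 and 7 July 2000.

2000-07-07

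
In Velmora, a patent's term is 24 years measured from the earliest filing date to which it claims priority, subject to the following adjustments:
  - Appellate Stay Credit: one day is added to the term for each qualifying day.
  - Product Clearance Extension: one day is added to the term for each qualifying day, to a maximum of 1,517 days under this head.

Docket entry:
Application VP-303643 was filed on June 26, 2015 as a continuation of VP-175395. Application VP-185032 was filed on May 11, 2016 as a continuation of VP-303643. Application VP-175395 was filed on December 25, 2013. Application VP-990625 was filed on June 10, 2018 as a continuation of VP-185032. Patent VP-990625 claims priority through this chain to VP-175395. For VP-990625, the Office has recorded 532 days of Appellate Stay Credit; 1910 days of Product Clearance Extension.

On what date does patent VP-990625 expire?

Earliest priority filing: 25 December 2013.
Base term: 25 December 2013 + 24 years → 25 December 2037.
Appellate Stay Credit: +532 days → 10 June 2039.
Product Clearance Extension: 1910 days claimed exceeds the 1517-day cap, so +1517 days → 5 August 2043.

2043-08-05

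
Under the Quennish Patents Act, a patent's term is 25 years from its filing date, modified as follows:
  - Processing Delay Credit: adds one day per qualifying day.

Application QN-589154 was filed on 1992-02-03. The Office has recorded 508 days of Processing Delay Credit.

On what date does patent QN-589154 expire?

June 26, 2018

Base term: filing date + 25 years → 3 February 2017.
Processing Delay Credit: +508 days → 26 June 2018.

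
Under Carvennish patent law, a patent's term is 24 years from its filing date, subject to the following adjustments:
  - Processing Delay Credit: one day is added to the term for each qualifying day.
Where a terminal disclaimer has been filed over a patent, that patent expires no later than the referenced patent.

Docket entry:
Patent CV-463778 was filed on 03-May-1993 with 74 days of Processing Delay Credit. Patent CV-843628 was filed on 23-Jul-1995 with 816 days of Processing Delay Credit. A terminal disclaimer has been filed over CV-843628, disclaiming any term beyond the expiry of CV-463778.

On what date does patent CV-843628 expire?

July 16, 2017

Natural term of CV-843628:
  Base: filing + 24 years → 23 July 2019.
  Processing Delay Credit: +816 days → 16 October 2021.
Expiry of referenced patent CV-463778:
  Base: filing + 24 years → 3 May 2017.
  Processing Delay Credit: +74 days → 16 July 2017.
Terminal disclaimer: CV-843628 expires on the earlier of 16 October 2021 and 16 July 2017.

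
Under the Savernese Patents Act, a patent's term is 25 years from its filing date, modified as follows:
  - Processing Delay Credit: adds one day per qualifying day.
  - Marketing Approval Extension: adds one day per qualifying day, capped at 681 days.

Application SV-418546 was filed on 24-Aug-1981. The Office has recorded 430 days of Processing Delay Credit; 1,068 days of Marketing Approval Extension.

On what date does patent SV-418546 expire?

Base term: filing date + 25 years → 24 August 2006.
Processing Delay Credit: +430 days → 28 October 2007.
Marketing Approval Extension: 1068 days claimed exceeds the 681-day cap, so +681 days → 8 September 2009.

2009-09-08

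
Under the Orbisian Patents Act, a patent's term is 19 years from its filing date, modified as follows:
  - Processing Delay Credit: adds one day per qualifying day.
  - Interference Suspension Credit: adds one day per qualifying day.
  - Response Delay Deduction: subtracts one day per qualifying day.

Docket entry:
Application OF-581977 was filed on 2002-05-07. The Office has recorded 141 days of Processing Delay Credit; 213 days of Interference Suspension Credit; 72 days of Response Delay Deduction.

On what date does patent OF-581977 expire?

Base term: filing date + 19 years → 7 May 2021.
Processing Delay Credit: +141 days → 25 September 2021.
Interference Suspension Credit: +213 days → 26 April 2022.
Response Delay Deduction: −72 days → 13 February 2022.

2022-02-13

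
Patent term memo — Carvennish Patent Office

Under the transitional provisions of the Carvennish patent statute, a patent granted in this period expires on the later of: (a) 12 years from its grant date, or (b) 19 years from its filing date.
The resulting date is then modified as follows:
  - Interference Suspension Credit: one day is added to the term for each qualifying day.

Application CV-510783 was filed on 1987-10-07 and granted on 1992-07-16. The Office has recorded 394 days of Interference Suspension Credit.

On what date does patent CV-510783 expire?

(a) grant + 12 years → 16 July 2004.
(b) filing + 19 years → 7 October 2006.
Later of the two: 7 October 2006.
Interference Suspension Credit: +394 days → 5 November 2007.

2007-11-05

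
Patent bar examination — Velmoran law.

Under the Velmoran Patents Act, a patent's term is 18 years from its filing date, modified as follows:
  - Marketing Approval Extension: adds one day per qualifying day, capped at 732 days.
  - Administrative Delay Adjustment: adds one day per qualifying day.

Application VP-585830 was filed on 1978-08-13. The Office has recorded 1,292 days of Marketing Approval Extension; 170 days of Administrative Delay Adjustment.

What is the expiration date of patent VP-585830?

February 1, 1999

Base term: filing date + 18 years → 13 August 1996.
Marketing Approval Extension: 1292 days claimed exceeds the 732-day cap, so +732 days → 15 August 1998.
Administrative Delay Adjustment: +170 days → 1 February 1999.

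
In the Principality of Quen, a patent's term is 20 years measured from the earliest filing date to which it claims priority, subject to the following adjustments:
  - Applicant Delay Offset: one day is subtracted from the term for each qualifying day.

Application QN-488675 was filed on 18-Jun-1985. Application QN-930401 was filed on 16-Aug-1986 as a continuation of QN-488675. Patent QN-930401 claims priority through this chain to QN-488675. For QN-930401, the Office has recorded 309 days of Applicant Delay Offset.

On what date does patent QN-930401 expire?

2004-08-13

Earliest priority filing: 18 June 1985.
Base term: 18 June 1985 + 20 years → 18 June 2005.
Applicant Delay Offset: −309 days → 13 August 2004.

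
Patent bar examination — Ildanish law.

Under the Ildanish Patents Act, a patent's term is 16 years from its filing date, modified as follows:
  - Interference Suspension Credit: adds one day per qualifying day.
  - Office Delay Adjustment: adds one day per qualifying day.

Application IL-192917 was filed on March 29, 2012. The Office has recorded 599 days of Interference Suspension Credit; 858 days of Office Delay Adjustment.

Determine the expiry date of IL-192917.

2032-03-25

Base term: filing date + 16 years → 29 March 2028.
Interference Suspension Credit: +599 days → 18 November 2029.
Office Delay Adjustment: +858 days → 25 March 2032.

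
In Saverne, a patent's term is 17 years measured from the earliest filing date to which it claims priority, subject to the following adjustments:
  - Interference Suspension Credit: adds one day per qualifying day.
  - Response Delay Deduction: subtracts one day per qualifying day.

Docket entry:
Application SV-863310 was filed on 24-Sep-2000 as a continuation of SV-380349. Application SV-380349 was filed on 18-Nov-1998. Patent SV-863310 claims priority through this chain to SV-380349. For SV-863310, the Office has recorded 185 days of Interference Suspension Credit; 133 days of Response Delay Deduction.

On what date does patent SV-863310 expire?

January 9, 2016

Earliest priority filing: 18 November 1998.
Base term: 18 November 1998 + 17 years → 18 November 2015.
Interference Suspension Credit: +185 days → 21 May 2016.
Response Delay Deduction: −133 days → 9 January 2016.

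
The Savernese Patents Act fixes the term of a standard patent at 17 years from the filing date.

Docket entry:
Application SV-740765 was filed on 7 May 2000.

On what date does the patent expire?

May 7, 2017

Filing date + 17 years → 7 May 2017.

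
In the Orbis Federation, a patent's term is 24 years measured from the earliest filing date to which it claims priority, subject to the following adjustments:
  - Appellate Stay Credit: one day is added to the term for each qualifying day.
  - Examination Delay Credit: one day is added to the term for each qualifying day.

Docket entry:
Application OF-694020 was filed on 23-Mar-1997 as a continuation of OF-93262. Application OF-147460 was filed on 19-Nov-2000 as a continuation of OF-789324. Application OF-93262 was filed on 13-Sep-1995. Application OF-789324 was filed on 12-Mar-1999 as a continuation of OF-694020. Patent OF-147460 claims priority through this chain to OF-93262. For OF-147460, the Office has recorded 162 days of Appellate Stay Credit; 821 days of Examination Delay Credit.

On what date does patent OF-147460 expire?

Earliest priority filing: 13 September 1995.
Base term: 13 September 1995 + 24 years → 13 September 2019.
Appellate Stay Credit: +162 days → 22 February 2020.
Examination Delay Credit: +821 days → 23 May 2022.

May 23, 2022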